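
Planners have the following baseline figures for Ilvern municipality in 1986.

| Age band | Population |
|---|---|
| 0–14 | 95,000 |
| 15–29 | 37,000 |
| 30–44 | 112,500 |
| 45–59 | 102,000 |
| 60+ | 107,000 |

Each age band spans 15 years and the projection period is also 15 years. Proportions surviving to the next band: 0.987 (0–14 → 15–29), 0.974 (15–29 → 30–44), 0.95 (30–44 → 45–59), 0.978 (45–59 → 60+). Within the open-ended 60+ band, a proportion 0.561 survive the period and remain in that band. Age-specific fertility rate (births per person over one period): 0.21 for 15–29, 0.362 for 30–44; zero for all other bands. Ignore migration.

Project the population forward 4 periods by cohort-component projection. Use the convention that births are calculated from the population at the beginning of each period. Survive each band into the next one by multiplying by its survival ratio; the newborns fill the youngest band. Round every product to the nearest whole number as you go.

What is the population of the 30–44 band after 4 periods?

[period 1]
Births: 37000 × 0.21 = 7770, 112500 × 0.362 = 40725 → total 48495
15–29: 95000 × 0.987 = 93765
30–44: 37000 × 0.974 = 36038
45–59: 112500 × 0.95 = 106875
60+: 102000 × 0.978 + 107000 × 0.561 = 99756 + 60027 = 159783
Giving 48495 / 93765 / 36038 / 106875 / 159783.
[period 2]
Births: 93765 × 0.21 = 19691, 36038 × 0.362 = 13046 → total 32737
15–29: 48495 × 0.987 = 47865
30–44: 93765 × 0.974 = 91327
45–59: 36038 × 0.95 = 34236
60+: 106875 × 0.978 + 159783 × 0.561 = 104524 + 89638 = 194162
Giving 32737 / 47865 / 91327 / 34236 / 194162.
[period 3]
Births: 47865 × 0.21 = 10052, 91327 × 0.362 = 33060 → total 43112
15–29: 32737 × 0.987 = 32311
30–44: 47865 × 0.974 = 46621
45–59: 91327 × 0.95 = 86761
60+: 34236 × 0.978 + 194162 × 0.561 = 33483 + 108925 = 142408
Giving 43112 / 32311 / 46621 / 86761 / 142408.
[period 4]
Births: 32311 × 0.21 = 6785, 46621 × 0.362 = 16877 → total 23662
15–29: 43112 × 0.987 = 42552
30–44: 32311 × 0.974 = 31471
45–59: 46621 × 0.95 = 44290
60+: 86761 × 0.978 + 142408 × 0.561 = 84852 + 79891 = 164743
Giving 23662 / 42552 / 31471 / 44290 / 164743.

31471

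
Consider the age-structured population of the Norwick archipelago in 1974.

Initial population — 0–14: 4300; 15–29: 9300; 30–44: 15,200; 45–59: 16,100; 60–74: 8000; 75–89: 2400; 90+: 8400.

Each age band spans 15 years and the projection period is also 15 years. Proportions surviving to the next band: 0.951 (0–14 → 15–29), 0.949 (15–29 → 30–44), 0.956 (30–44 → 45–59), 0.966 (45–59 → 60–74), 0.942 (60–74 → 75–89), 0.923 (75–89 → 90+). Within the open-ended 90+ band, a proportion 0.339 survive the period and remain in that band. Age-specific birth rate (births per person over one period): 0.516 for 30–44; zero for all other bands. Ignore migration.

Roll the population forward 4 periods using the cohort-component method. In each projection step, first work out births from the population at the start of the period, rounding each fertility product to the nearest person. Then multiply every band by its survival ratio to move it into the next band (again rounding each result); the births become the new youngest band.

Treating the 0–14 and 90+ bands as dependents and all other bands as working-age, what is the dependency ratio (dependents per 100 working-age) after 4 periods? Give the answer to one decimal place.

89.2

Numbering the groups 1..7 from youngest to oldest:
Period 1.
Births: 15200 * 0.516 = 7843
Group 2: 4300 * 0.951 = 4089
Group 3: 9300 * 0.949 = 8826
Group 4: 15200 * 0.956 = 14531
Group 5: 16100 * 0.966 = 15553
Group 6: 8000 * 0.942 = 7536
Group 7: 2400 * 0.923 + 8400 * 0.339 = 2215 + 2848 = 5063
Population now: 0–14=7843, 15–29=4089, 30–44=8826, 45–59=14531, 60–74=15553, 75–89=7536, 90+=5063
Period 2.
Births: 8826 * 0.516 = 4554
Group 2: 7843 * 0.951 = 7459
Group 3: 4089 * 0.949 = 3880
Group 4: 8826 * 0.956 = 8438
Group 5: 14531 * 0.966 = 14037
Group 6: 15553 * 0.942 = 14651
Group 7: 7536 * 0.923 + 5063 * 0.339 = 6956 + 1716 = 8672
Population now: 0–14=4554, 15–29=7459, 30–44=3880, 45–59=8438, 60–74=14037, 75–89=14651, 90+=8672
Period 3.
Births: 3880 * 0.516 = 2002
Group 2: 4554 * 0.951 = 4331
Group 3: 7459 * 0.949 = 7079
Group 4: 3880 * 0.956 = 3709
Group 5: 8438 * 0.966 = 8151
Group 6: 14037 * 0.942 = 13223
Group 7: 14651 * 0.923 + 8672 * 0.339 = 13523 + 2940 = 16463
Population now: 0–14=2002, 15–29=4331, 30–44=7079, 45–59=3709, 60–74=8151, 75–89=13223, 90+=16463
Period 4.
Births: 7079 * 0.516 = 3653
Group 2: 2002 * 0.951 = 1904
Group 3: 4331 * 0.949 = 4110
Group 4: 7079 * 0.956 = 6768
Group 5: 3709 * 0.966 = 3583
Group 6: 8151 * 0.942 = 7678
Group 7: 13223 * 0.923 + 16463 * 0.339 = 12205 + 5581 = 17786
Population now: 0–14=3653, 15–29=1904, 30–44=4110, 45–59=6768, 60–74=3583, 75–89=7678, 90+=17786
Dependents (band 0–14 + band 90+) = 3653 + 17786 = 21439; working-age = 24043; ratio = 21439/24043 × 100 = 89.2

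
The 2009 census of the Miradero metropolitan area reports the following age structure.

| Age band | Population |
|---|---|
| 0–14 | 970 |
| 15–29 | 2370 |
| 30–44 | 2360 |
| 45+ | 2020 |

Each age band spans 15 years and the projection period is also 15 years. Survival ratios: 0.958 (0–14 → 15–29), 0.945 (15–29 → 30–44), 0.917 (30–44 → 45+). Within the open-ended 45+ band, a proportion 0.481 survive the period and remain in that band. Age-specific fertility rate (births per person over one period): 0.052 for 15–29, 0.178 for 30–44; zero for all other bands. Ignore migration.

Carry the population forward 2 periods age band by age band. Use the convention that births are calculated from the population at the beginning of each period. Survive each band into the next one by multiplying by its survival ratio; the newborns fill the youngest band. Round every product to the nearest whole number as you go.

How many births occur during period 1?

(Bands numbered youngest = 1 to oldest = 4.)
— Period 1 —
Births: 2370 * 0.052 = 123 ; 2360 * 0.178 = 420 → 543
Band 2: 970 * 0.958 = 929
Band 3: 2370 * 0.945 = 2240
Band 4: 2360 * 0.917 + 2020 * 0.481 = 2164 + 972 = 3136
Population now: 0–14=543, 15–29=929, 30–44=2240, 45+=3136

543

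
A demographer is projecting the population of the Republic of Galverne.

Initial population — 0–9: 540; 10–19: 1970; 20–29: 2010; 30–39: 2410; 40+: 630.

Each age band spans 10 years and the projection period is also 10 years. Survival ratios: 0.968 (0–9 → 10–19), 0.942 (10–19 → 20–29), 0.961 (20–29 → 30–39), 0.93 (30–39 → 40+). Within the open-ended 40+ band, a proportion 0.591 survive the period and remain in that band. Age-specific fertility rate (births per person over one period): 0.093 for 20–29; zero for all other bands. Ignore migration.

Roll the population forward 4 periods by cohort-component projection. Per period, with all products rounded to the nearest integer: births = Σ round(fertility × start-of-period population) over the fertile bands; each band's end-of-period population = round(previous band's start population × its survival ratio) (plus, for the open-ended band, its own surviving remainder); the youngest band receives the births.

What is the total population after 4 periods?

(Bands numbered youngest = 1 to oldest = 5.)
After projecting period 1:
Births: 2010 * 0.093 = 187
Band 2: 540 * 0.968 = 523
Band 3: 1970 * 0.942 = 1856
Band 4: 2010 * 0.961 = 1932
Band 5: 2410 * 0.93 + 630 * 0.591 = 2241 + 372 = 2613
→ [187, 523, 1856, 1932, 2613]
After projecting period 2:
Births: 1856 * 0.093 = 173
Band 2: 187 * 0.968 = 181
Band 3: 523 * 0.942 = 493
Band 4: 1856 * 0.961 = 1784
Band 5: 1932 * 0.93 + 2613 * 0.591 = 1797 + 1544 = 3341
→ [173, 181, 493, 1784, 3341]
After projecting period 3:
Births: 493 * 0.093 = 46
Band 2: 173 * 0.968 = 167
Band 3: 181 * 0.942 = 171
Band 4: 493 * 0.961 = 474
Band 5: 1784 * 0.93 + 3341 * 0.591 = 1659 + 1975 = 3634
→ [46, 167, 171, 474, 3634]
After projecting period 4:
Births: 171 * 0.093 = 16
Band 2: 46 * 0.968 = 45
Band 3: 167 * 0.942 = 157
Band 4: 171 * 0.961 = 164
Band 5: 474 * 0.93 + 3634 * 0.591 = 441 + 2148 = 2589
→ [16, 45, 157, 164, 2589]
Total after period 4: 16 + 45 + 157 + 164 + 2589 = 2971

2971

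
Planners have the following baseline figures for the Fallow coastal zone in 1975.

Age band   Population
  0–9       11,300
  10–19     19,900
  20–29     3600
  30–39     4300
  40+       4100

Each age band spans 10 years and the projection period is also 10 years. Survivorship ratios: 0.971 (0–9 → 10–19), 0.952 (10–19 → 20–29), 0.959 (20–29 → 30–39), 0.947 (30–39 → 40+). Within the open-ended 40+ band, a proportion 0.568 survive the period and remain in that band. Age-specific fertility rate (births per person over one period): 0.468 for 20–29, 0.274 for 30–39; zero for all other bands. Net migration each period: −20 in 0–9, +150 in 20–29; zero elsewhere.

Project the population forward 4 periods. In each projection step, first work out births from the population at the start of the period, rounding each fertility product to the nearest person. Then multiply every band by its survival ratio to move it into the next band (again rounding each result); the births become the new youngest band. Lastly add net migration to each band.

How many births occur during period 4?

Numbering the bands 1..5 from youngest to oldest:
Period 1.
Births: 3600 × 0.468 = 1685 ; 4300 × 0.274 = 1178 → total 2863
Band 2: 11300 × 0.971 = 10972
Band 3: 19900 × 0.952 = 18945
Band 4: 3600 × 0.959 = 3452
Band 5: 4300 × 0.947 + 4100 × 0.568 = 4072 + 2329 = 6401
Net migration: Band 1 − 20 → 2843; Band 3 + 150 → 19095
→ [2843, 10972, 19095, 3452, 6401]
Period 2.
Births: 19095 × 0.468 = 8936 ; 3452 × 0.274 = 946 → total 9882
Band 2: 2843 × 0.971 = 2761
Band 3: 10972 × 0.952 = 10445
Band 4: 19095 × 0.959 = 18312
Band 5: 3452 × 0.947 + 6401 × 0.568 = 3269 + 3636 = 6905
Net migration: Band 1 − 20 → 9862; Band 3 + 150 → 10595
→ [9862, 2761, 10595, 18312, 6905]
Period 3.
Births: 10595 × 0.468 = 4958 ; 18312 × 0.274 = 5017 → total 9975
Band 2: 9862 × 0.971 = 9576
Band 3: 2761 × 0.952 = 2628
Band 4: 10595 × 0.959 = 10161
Band 5: 18312 × 0.947 + 6905 × 0.568 = 17341 + 3922 = 21263
Net migration: Band 1 − 20 → 9955; Band 3 + 150 → 2778
→ [9955, 9576, 2778, 10161, 21263]
Period 4.
Births: 2778 × 0.468 = 1300 ; 10161 × 0.274 = 2784 → total 4084
Band 2: 9955 × 0.971 = 9666
Band 3: 9576 × 0.952 = 9116
Band 4: 2778 × 0.959 = 2664
Band 5: 10161 × 0.947 + 21263 × 0.568 = 9622 + 12077 = 21699
Net migration: Band 1 − 20 → 4064; Band 3 + 150 → 9266
→ [4064, 9666, 9266, 2664, 21699]

4084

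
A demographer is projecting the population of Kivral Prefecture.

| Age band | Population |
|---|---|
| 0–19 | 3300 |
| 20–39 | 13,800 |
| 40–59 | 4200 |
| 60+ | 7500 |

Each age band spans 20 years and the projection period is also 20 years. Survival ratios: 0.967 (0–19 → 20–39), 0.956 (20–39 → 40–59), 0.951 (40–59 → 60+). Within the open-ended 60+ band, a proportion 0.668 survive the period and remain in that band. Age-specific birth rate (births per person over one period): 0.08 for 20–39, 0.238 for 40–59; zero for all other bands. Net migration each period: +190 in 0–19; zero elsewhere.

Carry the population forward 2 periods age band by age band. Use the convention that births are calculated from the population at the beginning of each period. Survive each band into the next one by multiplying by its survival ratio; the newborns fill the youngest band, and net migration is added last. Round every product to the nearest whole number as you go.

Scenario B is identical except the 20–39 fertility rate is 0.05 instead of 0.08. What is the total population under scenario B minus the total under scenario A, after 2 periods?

After projecting period 1:
Births: 13800 × 0.08 = 1104 ; 4200 × 0.238 = 1000 → total 2104
20–39: 3300 × 0.967 = 3191
40–59: 13800 × 0.956 = 13193
60+: 4200 × 0.951 + 7500 × 0.668 = 3994 + 5010 = 9004
Net migration: 0–19 + 190 → 2294
Population now: 0–19=2294, 20–39=3191, 40–59=13193, 60+=9004
After projecting period 2:
Births: 3191 × 0.08 = 255 ; 13193 × 0.238 = 3140 → total 3395
20–39: 2294 × 0.967 = 2218
40–59: 3191 × 0.956 = 3051
60+: 13193 × 0.951 + 9004 × 0.668 = 12547 + 6015 = 18562
Net migration: 0–19 + 190 → 3585
Population now: 0–19=3585, 20–39=2218, 40–59=3051, 60+=18562
Scenario A total after 2 periods: 27416
Scenario B projection —
After projecting period 1:
Births: 13800 × 0.05 = 690 ; 4200 × 0.238 = 1000 → total 1690
20–39: 3300 × 0.967 = 3191
40–59: 13800 × 0.956 = 13193
60+: 4200 × 0.951 + 7500 × 0.668 = 3994 + 5010 = 9004
Net migration: 0–19 + 190 → 1880
Population now: 0–19=1880, 20–39=3191, 40–59=13193, 60+=9004
After projecting period 2:
Births: 3191 × 0.05 = 160 ; 13193 × 0.238 = 3140 → total 3300
20–39: 1880 × 0.967 = 1818
40–59: 3191 × 0.956 = 3051
60+: 13193 × 0.951 + 9004 × 0.668 = 12547 + 6015 = 18562
Net migration: 0–19 + 190 → 3490
Population now: 0–19=3490, 20–39=1818, 40–59=3051, 60+=18562
Scenario B total after 2 periods: 26921
Difference B − A = 26921 − 27416 = -495

-495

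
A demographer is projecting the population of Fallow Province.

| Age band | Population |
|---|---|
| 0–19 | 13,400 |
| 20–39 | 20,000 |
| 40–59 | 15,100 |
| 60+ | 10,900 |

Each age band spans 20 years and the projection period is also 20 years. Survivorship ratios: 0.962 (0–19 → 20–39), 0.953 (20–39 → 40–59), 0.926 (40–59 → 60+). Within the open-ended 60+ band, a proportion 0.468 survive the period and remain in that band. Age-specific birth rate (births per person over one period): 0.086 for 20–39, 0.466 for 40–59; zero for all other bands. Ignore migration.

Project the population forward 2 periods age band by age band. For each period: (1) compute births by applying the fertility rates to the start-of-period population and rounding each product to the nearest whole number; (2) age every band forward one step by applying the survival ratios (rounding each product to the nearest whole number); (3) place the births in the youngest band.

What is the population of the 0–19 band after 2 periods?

9991

[period 1]
Births: 20000 * 0.086 = 1720 ; 15100 * 0.466 = 7037 — total 8757
20–39: 13400 * 0.962 = 12891
40–59: 20000 * 0.953 = 19060
60+: 15100 * 0.926 + 10900 * 0.468 = 13983 + 5101 = 19084
Giving 8757 / 12891 / 19060 / 19084.
[period 2]
Births: 12891 * 0.086 = 1109 ; 19060 * 0.466 = 8882 — total 9991
20–39: 8757 * 0.962 = 8424
40–59: 12891 * 0.953 = 12285
60+: 19060 * 0.926 + 19084 * 0.468 = 17650 + 8931 = 26581
Giving 9991 / 8424 / 12285 / 26581.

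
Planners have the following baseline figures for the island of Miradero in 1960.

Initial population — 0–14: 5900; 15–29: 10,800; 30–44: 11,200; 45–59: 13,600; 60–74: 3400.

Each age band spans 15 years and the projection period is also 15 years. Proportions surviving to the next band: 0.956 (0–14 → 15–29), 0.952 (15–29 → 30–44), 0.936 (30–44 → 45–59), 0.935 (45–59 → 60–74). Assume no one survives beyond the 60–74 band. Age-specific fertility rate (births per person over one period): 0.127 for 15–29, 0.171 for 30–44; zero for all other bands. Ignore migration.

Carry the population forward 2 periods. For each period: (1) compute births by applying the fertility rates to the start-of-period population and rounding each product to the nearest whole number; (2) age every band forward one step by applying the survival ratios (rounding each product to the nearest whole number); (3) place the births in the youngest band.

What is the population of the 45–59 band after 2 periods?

9624

(Bands numbered youngest = 1 to oldest = 5.)
— Period 1 —
Births: 10800 × 0.127 = 1372, 11200 × 0.171 = 1915 → 3287
Band 2: 5900 × 0.956 = 5640
Band 3: 10800 × 0.952 = 10282
Band 4: 11200 × 0.936 = 10483
Band 5: 13600 × 0.935 = 12716
End of period: [3287, 5640, 10282, 10483, 12716]
— Period 2 —
Births: 5640 × 0.127 = 716, 10282 × 0.171 = 1758 → 2474
Band 2: 3287 × 0.956 = 3142
Band 3: 5640 × 0.952 = 5369
Band 4: 10282 × 0.936 = 9624
Band 5: 10483 × 0.935 = 9802
End of period: [2474, 3142, 5369, 9624, 9802]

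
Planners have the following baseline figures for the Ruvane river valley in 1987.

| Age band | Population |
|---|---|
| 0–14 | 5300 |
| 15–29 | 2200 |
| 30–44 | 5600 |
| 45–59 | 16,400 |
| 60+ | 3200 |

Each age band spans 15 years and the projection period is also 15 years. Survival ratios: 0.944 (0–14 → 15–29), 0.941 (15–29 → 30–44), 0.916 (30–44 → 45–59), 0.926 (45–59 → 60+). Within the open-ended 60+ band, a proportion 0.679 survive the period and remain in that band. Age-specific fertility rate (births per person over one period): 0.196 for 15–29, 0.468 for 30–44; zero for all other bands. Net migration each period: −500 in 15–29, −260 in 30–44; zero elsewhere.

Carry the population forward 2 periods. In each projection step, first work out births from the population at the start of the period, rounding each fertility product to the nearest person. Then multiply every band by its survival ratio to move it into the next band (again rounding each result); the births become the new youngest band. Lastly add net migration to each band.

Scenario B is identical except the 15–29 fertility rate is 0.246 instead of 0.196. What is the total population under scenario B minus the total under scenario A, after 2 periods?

— Period 1 —
Births: 2200 * 0.196 = 431  |  5600 * 0.468 = 2621 → 3052
15–29: 5300 * 0.944 = 5003
30–44: 2200 * 0.941 = 2070
45–59: 5600 * 0.916 = 5130
60+: 16400 * 0.926 + 3200 * 0.679 = 15186 + 2173 = 17359
Net migration: 15–29 − 500 → 4503; 30–44 − 260 → 1810
Population now: 0–14=3052, 15–29=4503, 30–44=1810, 45–59=5130, 60+=17359
— Period 2 —
Births: 4503 * 0.196 = 883  |  1810 * 0.468 = 847 → 1730
15–29: 3052 * 0.944 = 2881
30–44: 4503 * 0.941 = 4237
45–59: 1810 * 0.916 = 1658
60+: 5130 * 0.926 + 17359 * 0.679 = 4750 + 11787 = 16537
Net migration: 15–29 − 500 → 2381; 30–44 − 260 → 3977
Population now: 0–14=1730, 15–29=2381, 30–44=3977, 45–59=1658, 60+=16537
Scenario A total after 2 periods: 26283
Scenario B projection —
— Period 1 —
Births: 2200 * 0.246 = 541  |  5600 * 0.468 = 2621 → 3162
15–29: 5300 * 0.944 = 5003
30–44: 2200 * 0.941 = 2070
45–59: 5600 * 0.916 = 5130
60+: 16400 * 0.926 + 3200 * 0.679 = 15186 + 2173 = 17359
Net migration: 15–29 − 500 → 4503; 30–44 − 260 → 1810
Population now: 0–14=3162, 15–29=4503, 30–44=1810, 45–59=5130, 60+=17359
— Period 2 —
Births: 4503 * 0.246 = 1108  |  1810 * 0.468 = 847 → 1955
15–29: 3162 * 0.944 = 2985
30–44: 4503 * 0.941 = 4237
45–59: 1810 * 0.916 = 1658
60+: 5130 * 0.926 + 17359 * 0.679 = 4750 + 11787 = 16537
Net migration: 15–29 − 500 → 2485; 30–44 − 260 → 3977
Population now: 0–14=1955, 15–29=2485, 30–44=3977, 45–59=1658, 60+=16537
Scenario B total after 2 periods: 26612
Difference B − A = 26612 − 26283 = 329

329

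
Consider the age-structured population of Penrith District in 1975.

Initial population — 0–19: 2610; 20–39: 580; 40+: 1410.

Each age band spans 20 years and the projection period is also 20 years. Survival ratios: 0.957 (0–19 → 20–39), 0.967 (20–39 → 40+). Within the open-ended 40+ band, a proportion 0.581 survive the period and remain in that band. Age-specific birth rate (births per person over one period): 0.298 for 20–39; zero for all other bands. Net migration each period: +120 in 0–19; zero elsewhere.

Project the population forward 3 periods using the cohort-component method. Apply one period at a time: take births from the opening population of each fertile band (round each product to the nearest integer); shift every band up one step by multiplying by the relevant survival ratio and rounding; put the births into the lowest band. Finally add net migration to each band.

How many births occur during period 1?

Period 1:
Births: 580 × 0.298 = 173
20–39: 2610 × 0.957 = 2498
40+: 580 × 0.967 + 1410 × 0.581 = 561 + 819 = 1380
Net migration: 0–19 + 120 → 293
Giving 293 / 2498 / 1380.

173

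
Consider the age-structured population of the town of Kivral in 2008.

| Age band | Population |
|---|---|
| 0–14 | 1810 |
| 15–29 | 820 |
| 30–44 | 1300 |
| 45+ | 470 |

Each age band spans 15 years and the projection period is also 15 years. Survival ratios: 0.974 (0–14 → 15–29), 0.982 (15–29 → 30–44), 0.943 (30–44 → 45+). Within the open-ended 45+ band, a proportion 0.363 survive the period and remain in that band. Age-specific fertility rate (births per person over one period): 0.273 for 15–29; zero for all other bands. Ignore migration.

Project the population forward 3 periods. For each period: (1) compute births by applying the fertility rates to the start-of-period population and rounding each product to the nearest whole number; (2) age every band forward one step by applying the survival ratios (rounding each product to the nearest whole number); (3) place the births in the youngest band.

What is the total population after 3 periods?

2834

Period 1.
Births: 820 × 0.273 = 224
15–29: 1810 × 0.974 = 1763
30–44: 820 × 0.982 = 805
45+: 1300 × 0.943 + 470 × 0.363 = 1226 + 171 = 1397
Population now: 0–14=224, 15–29=1763, 30–44=805, 45+=1397
Period 2.
Births: 1763 × 0.273 = 481
15–29: 224 × 0.974 = 218
30–44: 1763 × 0.982 = 1731
45+: 805 × 0.943 + 1397 × 0.363 = 759 + 507 = 1266
Population now: 0–14=481, 15–29=218, 30–44=1731, 45+=1266
Period 3.
Births: 218 × 0.273 = 60
15–29: 481 × 0.974 = 468
30–44: 218 × 0.982 = 214
45+: 1731 × 0.943 + 1266 × 0.363 = 1632 + 460 = 2092
Population now: 0–14=60, 15–29=468, 30–44=214, 45+=2092
Total after period 3: 60 + 468 + 214 + 2092 = 2834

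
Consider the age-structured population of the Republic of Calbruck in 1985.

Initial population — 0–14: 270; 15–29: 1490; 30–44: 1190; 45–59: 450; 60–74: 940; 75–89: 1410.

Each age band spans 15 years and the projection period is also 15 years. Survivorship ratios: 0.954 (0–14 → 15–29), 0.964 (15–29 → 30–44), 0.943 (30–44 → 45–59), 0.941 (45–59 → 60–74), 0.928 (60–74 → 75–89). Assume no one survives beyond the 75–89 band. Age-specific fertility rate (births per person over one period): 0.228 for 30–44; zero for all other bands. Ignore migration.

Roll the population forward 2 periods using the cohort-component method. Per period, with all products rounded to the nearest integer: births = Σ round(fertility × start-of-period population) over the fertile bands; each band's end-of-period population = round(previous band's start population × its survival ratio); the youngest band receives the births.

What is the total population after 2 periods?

Numbering the bands 1..6 from youngest to oldest:
Period 1.
Births: 1190 × 0.228 = 271
Band 2: 270 × 0.954 = 258
Band 3: 1490 × 0.964 = 1436
Band 4: 1190 × 0.943 = 1122
Band 5: 450 × 0.941 = 423
Band 6: 940 × 0.928 = 872
→ [271, 258, 1436, 1122, 423, 872]
Period 2.
Births: 1436 × 0.228 = 327
Band 2: 271 × 0.954 = 259
Band 3: 258 × 0.964 = 249
Band 4: 1436 × 0.943 = 1354
Band 5: 1122 × 0.941 = 1056
Band 6: 423 × 0.928 = 393
→ [327, 259, 249, 1354, 1056, 393]
Total after period 2: 327 + 259 + 249 + 1354 + 1056 + 393 = 3638

3638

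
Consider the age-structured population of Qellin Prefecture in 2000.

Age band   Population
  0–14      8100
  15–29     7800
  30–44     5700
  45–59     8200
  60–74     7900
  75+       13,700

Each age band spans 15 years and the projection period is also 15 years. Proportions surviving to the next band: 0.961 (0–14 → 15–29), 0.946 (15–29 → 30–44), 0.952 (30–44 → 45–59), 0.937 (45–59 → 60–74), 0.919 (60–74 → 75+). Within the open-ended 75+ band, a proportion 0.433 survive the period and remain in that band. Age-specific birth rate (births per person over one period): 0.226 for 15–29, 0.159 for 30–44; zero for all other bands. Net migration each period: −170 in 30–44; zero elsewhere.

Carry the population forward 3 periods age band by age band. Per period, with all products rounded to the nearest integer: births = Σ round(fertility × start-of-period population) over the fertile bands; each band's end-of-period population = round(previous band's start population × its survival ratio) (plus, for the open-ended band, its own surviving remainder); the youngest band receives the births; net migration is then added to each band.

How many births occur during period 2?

Call the bands 1 to 6, youngest first.
[period 1]
Births: 7800 × 0.226 = 1763  |  5700 × 0.159 = 906 — total 2669
Band 2: 8100 × 0.961 = 7784
Band 3: 7800 × 0.946 = 7379
Band 4: 5700 × 0.952 = 5426
Band 5: 8200 × 0.937 = 7683
Band 6: 7900 × 0.919 + 13700 × 0.433 = 7260 + 5932 = 13192
Net migration: Band 3 − 170 → 7209
Population now: 0–14=2669, 15–29=7784, 30–44=7209, 45–59=5426, 60–74=7683, 75+=13192
[period 2]
Births: 7784 × 0.226 = 1759  |  7209 × 0.159 = 1146 — total 2905
Band 2: 2669 × 0.961 = 2565
Band 3: 7784 × 0.946 = 7364
Band 4: 7209 × 0.952 = 6863
Band 5: 5426 × 0.937 = 5084
Band 6: 7683 × 0.919 + 13192 × 0.433 = 7061 + 5712 = 12773
Net migration: Band 3 − 170 → 7194
Population now: 0–14=2905, 15–29=2565, 30–44=7194, 45–59=6863, 60–74=5084, 75+=12773

2905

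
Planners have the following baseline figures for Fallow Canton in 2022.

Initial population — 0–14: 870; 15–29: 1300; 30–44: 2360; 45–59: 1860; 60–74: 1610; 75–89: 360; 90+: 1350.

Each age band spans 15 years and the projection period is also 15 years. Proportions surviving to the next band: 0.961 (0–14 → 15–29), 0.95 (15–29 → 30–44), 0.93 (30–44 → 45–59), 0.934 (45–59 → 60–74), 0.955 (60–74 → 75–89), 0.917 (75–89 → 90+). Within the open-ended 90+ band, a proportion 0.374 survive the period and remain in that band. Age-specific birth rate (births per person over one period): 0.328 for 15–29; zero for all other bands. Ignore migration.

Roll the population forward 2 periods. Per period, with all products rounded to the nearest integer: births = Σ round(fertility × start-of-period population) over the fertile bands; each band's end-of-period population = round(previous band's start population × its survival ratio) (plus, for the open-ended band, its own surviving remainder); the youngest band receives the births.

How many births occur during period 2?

(Bands numbered youngest = 1 to oldest = 7.)
— Period 1 —
Births: 1300 × 0.328 = 426
Band 2: 870 × 0.961 = 836
Band 3: 1300 × 0.95 = 1235
Band 4: 2360 × 0.93 = 2195
Band 5: 1860 × 0.934 = 1737
Band 6: 1610 × 0.955 = 1538
Band 7: 360 × 0.917 + 1350 × 0.374 = 330 + 505 = 835
→ [426, 836, 1235, 2195, 1737, 1538, 835]
— Period 2 —
Births: 836 × 0.328 = 274
Band 2: 426 × 0.961 = 409
Band 3: 836 × 0.95 = 794
Band 4: 1235 × 0.93 = 1149
Band 5: 2195 × 0.934 = 2050
Band 6: 1737 × 0.955 = 1659
Band 7: 1538 × 0.917 + 835 × 0.374 = 1410 + 312 = 1722
→ [274, 409, 794, 1149, 2050, 1659, 1722]

274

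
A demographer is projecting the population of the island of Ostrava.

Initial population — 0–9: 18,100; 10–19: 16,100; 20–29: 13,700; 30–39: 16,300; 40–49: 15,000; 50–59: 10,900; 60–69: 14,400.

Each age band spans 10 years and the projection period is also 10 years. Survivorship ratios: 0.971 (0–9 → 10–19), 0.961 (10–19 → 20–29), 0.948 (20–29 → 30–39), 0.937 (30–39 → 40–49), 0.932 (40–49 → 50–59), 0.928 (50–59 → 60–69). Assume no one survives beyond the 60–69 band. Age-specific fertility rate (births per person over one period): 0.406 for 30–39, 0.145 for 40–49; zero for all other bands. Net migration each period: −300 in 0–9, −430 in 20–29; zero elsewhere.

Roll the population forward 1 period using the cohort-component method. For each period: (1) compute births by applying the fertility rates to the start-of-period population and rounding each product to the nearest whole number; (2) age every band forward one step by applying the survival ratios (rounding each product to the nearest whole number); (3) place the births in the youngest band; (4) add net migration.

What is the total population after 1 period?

93466

Period 1:
Births: 16300 × 0.406 = 6618, 15000 × 0.145 = 2175 → total 8793
10–19: 18100 × 0.971 = 17575
20–29: 16100 × 0.961 = 15472
30–39: 13700 × 0.948 = 12988
40–49: 16300 × 0.937 = 15273
50–59: 15000 × 0.932 = 13980
60–69: 10900 × 0.928 = 10115
Net migration: 0–9 − 300 → 8493; 20–29 − 430 → 15042
→ [8493, 17575, 15042, 12988, 15273, 13980, 10115]
Total after period 1: 8493 + 17575 + 15042 + 12988 + 15273 + 13980 + 10115 = 93466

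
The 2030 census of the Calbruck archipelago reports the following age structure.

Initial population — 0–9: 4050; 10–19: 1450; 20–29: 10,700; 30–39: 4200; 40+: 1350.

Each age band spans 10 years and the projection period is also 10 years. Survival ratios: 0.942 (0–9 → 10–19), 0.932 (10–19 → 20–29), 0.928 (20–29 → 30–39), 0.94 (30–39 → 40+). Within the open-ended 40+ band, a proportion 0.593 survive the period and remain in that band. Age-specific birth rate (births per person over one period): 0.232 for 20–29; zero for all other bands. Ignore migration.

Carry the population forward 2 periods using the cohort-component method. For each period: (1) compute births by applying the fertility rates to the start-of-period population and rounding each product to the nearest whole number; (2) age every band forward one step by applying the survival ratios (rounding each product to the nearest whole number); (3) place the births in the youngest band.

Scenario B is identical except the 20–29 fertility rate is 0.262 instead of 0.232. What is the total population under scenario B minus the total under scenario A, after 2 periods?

343

(Groups numbered youngest = 1 to oldest = 5.)
— Period 1 —
Births: 10700 × 0.232 = 2482
Group 2: 4050 × 0.942 = 3815
Group 3: 1450 × 0.932 = 1351
Group 4: 10700 × 0.928 = 9930
Group 5: 4200 × 0.94 + 1350 × 0.593 = 3948 + 801 = 4749
Population now: 0–9=2482, 10–19=3815, 20–29=1351, 30–39=9930, 40+=4749
— Period 2 —
Births: 1351 × 0.232 = 313
Group 2: 2482 × 0.942 = 2338
Group 3: 3815 × 0.932 = 3556
Group 4: 1351 × 0.928 = 1254
Group 5: 9930 × 0.94 + 4749 × 0.593 = 9334 + 2816 = 12150
Population now: 0–9=313, 10–19=2338, 20–29=3556, 30–39=1254, 40+=12150
Scenario A total after 2 periods: 19611
Scenario B projection —
— Period 1 —
Births: 10700 × 0.262 = 2803
Group 2: 4050 × 0.942 = 3815
Group 3: 1450 × 0.932 = 1351
Group 4: 10700 × 0.928 = 9930
Group 5: 4200 × 0.94 + 1350 × 0.593 = 3948 + 801 = 4749
Population now: 0–9=2803, 10–19=3815, 20–29=1351, 30–39=9930, 40+=4749
— Period 2 —
Births: 1351 × 0.262 = 354
Group 2: 2803 × 0.942 = 2640
Group 3: 3815 × 0.932 = 3556
Group 4: 1351 × 0.928 = 1254
Group 5: 9930 × 0.94 + 4749 × 0.593 = 9334 + 2816 = 12150
Population now: 0–9=354, 10–19=2640, 20–29=3556, 30–39=1254, 40+=12150
Scenario B total after 2 periods: 19954
Difference B − A = 19954 − 19611 = 343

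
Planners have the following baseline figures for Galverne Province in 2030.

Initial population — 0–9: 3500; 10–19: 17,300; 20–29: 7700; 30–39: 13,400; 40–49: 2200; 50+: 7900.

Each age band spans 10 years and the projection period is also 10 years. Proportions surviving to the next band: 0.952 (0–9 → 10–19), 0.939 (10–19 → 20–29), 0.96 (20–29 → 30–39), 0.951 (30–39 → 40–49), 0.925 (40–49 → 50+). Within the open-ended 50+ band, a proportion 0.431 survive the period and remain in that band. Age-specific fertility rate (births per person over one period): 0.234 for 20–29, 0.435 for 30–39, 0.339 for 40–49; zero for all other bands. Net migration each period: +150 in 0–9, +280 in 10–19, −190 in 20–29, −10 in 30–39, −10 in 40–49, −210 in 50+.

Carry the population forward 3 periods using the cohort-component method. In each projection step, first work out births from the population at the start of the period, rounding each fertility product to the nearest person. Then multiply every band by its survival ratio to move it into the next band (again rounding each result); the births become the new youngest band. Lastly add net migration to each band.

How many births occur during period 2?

Let band 1 be 0–9 through band 6 = 50+.
[period 1]
Births: 7700 * 0.234 = 1802, 13400 * 0.435 = 5829, 2200 * 0.339 = 746 ⇒ total 8377
Band 2: 3500 * 0.952 = 3332
Band 3: 17300 * 0.939 = 16245
Band 4: 7700 * 0.96 = 7392
Band 5: 13400 * 0.951 = 12743
Band 6: 2200 * 0.925 + 7900 * 0.431 = 2035 + 3405 = 5440
Net migration: Band 1 + 150 → 8527; Band 2 + 280 → 3612; Band 3 − 190 → 16055; Band 4 − 10 → 7382; Band 5 − 10 → 12733; Band 6 − 210 → 5230
Population now: 0–9=8527, 10–19=3612, 20–29=16055, 30–39=7382, 40–49=12733, 50+=5230
[period 2]
Births: 16055 * 0.234 = 3757, 7382 * 0.435 = 3211, 12733 * 0.339 = 4316 ⇒ total 11284
Band 2: 8527 * 0.952 = 8118
Band 3: 3612 * 0.939 = 3392
Band 4: 16055 * 0.96 = 15413
Band 5: 7382 * 0.951 = 7020
Band 6: 12733 * 0.925 + 5230 * 0.431 = 11778 + 2254 = 14032
Net migration: Band 1 + 150 → 11434; Band 2 + 280 → 8398; Band 3 − 190 → 3202; Band 4 − 10 → 15403; Band 5 − 10 → 7010; Band 6 − 210 → 13822
Population now: 0–9=11434, 10–19=8398, 20–29=3202, 30–39=15403, 40–49=7010, 50+=13822

11284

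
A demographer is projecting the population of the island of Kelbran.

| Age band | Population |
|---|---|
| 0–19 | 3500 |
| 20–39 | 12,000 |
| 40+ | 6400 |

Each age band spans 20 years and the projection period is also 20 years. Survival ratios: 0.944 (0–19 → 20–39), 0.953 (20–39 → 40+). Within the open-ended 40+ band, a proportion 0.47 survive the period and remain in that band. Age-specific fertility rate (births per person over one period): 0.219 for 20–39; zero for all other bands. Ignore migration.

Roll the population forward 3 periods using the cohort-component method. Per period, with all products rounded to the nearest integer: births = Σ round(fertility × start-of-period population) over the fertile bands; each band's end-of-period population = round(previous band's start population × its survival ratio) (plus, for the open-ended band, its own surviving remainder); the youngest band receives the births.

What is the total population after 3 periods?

[period 1]
Births: 12000 * 0.219 = 2628
20–39: 3500 * 0.944 = 3304
40+: 12000 * 0.953 + 6400 * 0.47 = 11436 + 3008 = 14444
→ [2628, 3304, 14444]
[period 2]
Births: 3304 * 0.219 = 724
20–39: 2628 * 0.944 = 2481
40+: 3304 * 0.953 + 14444 * 0.47 = 3149 + 6789 = 9938
→ [724, 2481, 9938]
[period 3]
Births: 2481 * 0.219 = 543
20–39: 724 * 0.944 = 683
40+: 2481 * 0.953 + 9938 * 0.47 = 2364 + 4671 = 7035
→ [543, 683, 7035]
Total after period 3: 543 + 683 + 7035 = 8261

8261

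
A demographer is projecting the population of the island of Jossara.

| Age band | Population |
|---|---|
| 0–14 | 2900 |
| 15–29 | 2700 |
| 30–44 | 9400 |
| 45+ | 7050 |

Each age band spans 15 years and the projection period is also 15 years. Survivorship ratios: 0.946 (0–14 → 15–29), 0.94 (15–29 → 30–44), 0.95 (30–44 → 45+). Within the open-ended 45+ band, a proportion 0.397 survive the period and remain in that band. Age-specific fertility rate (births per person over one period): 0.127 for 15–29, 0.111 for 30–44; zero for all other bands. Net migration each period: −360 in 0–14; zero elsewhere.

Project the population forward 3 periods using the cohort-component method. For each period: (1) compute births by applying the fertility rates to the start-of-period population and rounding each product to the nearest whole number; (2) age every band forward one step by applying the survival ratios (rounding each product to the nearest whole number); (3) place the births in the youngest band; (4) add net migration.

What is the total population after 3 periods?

6472

Period 1.
Births: 2700 × 0.127 = 343, 9400 × 0.111 = 1043 → total 1386
15–29: 2900 × 0.946 = 2743
30–44: 2700 × 0.94 = 2538
45+: 9400 × 0.95 + 7050 × 0.397 = 8930 + 2799 = 11729
Net migration: 0–14 − 360 → 1026
→ [1026, 2743, 2538, 11729]
Period 2.
Births: 2743 × 0.127 = 348, 2538 × 0.111 = 282 → total 630
15–29: 1026 × 0.946 = 971
30–44: 2743 × 0.94 = 2578
45+: 2538 × 0.95 + 11729 × 0.397 = 2411 + 4656 = 7067
Net migration: 0–14 − 360 → 270
→ [270, 971, 2578, 7067]
Period 3.
Births: 971 × 0.127 = 123, 2578 × 0.111 = 286 → total 409
15–29: 270 × 0.946 = 255
30–44: 971 × 0.94 = 913
45+: 2578 × 0.95 + 7067 × 0.397 = 2449 + 2806 = 5255
Net migration: 0–14 − 360 → 49
→ [49, 255, 913, 5255]
Total after period 3: 49 + 255 + 913 + 5255 = 6472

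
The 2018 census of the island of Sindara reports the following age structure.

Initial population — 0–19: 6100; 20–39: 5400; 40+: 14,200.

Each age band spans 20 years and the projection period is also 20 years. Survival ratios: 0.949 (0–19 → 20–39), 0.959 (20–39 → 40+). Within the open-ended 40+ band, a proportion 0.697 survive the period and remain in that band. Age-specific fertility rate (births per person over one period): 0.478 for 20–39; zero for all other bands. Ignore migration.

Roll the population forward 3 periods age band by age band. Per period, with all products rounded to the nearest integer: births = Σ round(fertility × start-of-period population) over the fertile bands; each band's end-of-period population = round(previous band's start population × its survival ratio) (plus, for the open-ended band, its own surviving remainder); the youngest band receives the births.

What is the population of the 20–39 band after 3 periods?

2626

— Period 1 —
Births: 5400 * 0.478 = 2581
20–39: 6100 * 0.949 = 5789
40+: 5400 * 0.959 + 14200 * 0.697 = 5179 + 9897 = 15076
→ [2581, 5789, 15076]
— Period 2 —
Births: 5789 * 0.478 = 2767
20–39: 2581 * 0.949 = 2449
40+: 5789 * 0.959 + 15076 * 0.697 = 5552 + 10508 = 16060
→ [2767, 2449, 16060]
— Period 3 —
Births: 2449 * 0.478 = 1171
20–39: 2767 * 0.949 = 2626
40+: 2449 * 0.959 + 16060 * 0.697 = 2349 + 11194 = 13543
→ [1171, 2626, 13543]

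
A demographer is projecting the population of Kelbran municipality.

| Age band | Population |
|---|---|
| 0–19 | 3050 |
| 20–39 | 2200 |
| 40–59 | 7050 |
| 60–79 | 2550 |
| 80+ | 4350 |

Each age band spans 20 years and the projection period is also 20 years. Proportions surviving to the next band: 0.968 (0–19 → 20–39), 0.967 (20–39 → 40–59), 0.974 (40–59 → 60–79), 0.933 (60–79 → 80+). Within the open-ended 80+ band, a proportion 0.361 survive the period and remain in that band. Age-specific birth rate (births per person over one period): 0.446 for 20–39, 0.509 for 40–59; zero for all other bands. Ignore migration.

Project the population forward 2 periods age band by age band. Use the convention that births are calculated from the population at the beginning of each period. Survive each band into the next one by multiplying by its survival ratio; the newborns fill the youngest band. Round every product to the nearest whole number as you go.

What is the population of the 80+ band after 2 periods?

7833

Call the bands 1 to 5, youngest first.
[period 1]
Births: 2200 × 0.446 = 981, 7050 × 0.509 = 3588 → 4569
Band 2: 3050 × 0.968 = 2952
Band 3: 2200 × 0.967 = 2127
Band 4: 7050 × 0.974 = 6867
Band 5: 2550 × 0.933 + 4350 × 0.361 = 2379 + 1570 = 3949
→ [4569, 2952, 2127, 6867, 3949]
[period 2]
Births: 2952 × 0.446 = 1317, 2127 × 0.509 = 1083 → 2400
Band 2: 4569 × 0.968 = 4423
Band 3: 2952 × 0.967 = 2855
Band 4: 2127 × 0.974 = 2072
Band 5: 6867 × 0.933 + 3949 × 0.361 = 6407 + 1426 = 7833
→ [2400, 4423, 2855, 2072, 7833]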